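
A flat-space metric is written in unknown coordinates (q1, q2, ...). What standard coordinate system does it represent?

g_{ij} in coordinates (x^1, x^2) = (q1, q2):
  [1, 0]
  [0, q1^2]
The line element ds^2 = dq1^2 + q1^2 dq2^2 is dr^2 + r^2 dθ^2 with q1 = r, q2 = θ.
polar coordinates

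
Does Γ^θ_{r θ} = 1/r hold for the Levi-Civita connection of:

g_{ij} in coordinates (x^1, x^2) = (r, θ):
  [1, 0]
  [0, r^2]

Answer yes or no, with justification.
Γ^θ_{r θ} = (1/2) g^{θθ} (∂_r g_{θθ} + ∂_θ g_{θr} - ∂_θ g_{rθ}) = (1/2)(1/r^2)((2*r) + (0) - (0)) = 1/r
This equals the proposed value 1/r.
Yes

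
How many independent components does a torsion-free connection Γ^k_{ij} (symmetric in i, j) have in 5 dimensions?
Γ^k_{ij} has n choices for the upper index and n(n+1)/2 independent symmetric lower index pairs.
Total = 5 × 5×6/2 = 5 × 15 = 75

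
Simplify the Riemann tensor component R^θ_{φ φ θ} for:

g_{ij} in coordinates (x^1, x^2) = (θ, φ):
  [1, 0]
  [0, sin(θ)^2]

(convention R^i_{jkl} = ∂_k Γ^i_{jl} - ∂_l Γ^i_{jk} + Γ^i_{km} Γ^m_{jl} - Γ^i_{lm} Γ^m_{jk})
Non-zero Christoffel symbols (Γ^k_{ij} = Γ^k_{ji}):
Γ^θ_{φ φ} = -sin(2*θ)/2
Γ^φ_{θ φ} = 1/tan(θ)
R^θ_{φ φ θ} = ∂_φ Γ^θ_{φ θ} - ∂_θ Γ^θ_{φ φ} + Γ^θ_{φ m} Γ^m_{φ θ} - Γ^θ_{θ m} Γ^m_{φ φ}
  = (0) - (-cos(2*θ)) + (-cos(θ)^2) - (0) = -sin(θ)^2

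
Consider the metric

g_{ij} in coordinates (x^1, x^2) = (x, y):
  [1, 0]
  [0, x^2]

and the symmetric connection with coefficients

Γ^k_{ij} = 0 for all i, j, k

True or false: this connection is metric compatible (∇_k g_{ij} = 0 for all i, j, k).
Using ∇_k g_{ij} = ∂_k g_{ij} - Γ^m_{ki} g_{mj} - Γ^m_{kj} g_{im}:
∇_x g_{yy} = (2*x) - (0) - (0) = 2*x ≠ 0
So the connection is not metric compatible (it is not the Levi-Civita connection).
False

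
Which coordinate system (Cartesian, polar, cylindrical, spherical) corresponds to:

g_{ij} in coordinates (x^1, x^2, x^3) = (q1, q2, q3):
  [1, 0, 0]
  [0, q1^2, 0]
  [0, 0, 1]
The line element ds^2 = dq1^2 + q1^2 dq2^2 + dq3^2 is dr^2 + r^2 dθ^2 + dz^2 with q1 = r, q2 = θ, q3 = z.
cylindrical coordinates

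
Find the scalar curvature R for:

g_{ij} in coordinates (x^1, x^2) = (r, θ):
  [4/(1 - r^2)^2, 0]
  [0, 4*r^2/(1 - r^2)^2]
Non-zero Christoffel symbols (Γ^k_{ij} = Γ^k_{ji}):
Γ^r_{r r} = 2*r/(1 - r^2)
Γ^r_{θ θ} = (r^3 + r)/(r^2 - 1)
Γ^θ_{r θ} = (-r^2 - 1)/(r^3 - r)
Ricci tensor (R_{ij} = R^k_{ikj}): R_{rr} = -4/(r^2 - 1)^2, R_{rθ} = 0, R_{θθ} = -4*r^2/(r^2 - 1)^2
Inverse metric: g^{rr} = (1 - r^2)^2/4, g^{θθ} = (1 - r^2)^2/(4*r^2)
R = g^{ij} R_{ij} = ((1 - r^2)^2/4)(-4/(r^2 - 1)^2) + ((1 - r^2)^2/(4*r^2))(-4*r^2/(r^2 - 1)^2) = -2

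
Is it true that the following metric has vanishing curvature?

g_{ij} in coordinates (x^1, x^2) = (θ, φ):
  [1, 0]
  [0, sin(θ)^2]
Non-zero Christoffel symbols:
Γ^θ_{φ φ} = -sin(2*θ)/2
Γ^φ_{θ φ} = 1/tan(θ)
Ricci tensor: R_{θθ} = 1, R_{θφ} = 0, R_{φφ} = sin(θ)^2
The Ricci tensor is non-zero, so the Riemann tensor is non-zero: not flat.
No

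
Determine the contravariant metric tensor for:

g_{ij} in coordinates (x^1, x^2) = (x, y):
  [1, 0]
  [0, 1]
The metric is diagonal, so g^{ij} is diagonal with entries 1/g_{ii}: diag(1, 1).
g^{ij}:
  [1, 0]
  [0, 1]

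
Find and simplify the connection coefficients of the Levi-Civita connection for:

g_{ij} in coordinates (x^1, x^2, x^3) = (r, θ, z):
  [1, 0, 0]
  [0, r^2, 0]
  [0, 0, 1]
Using Γ^k_{ij} = (1/2) g^{km} (∂_i g_{mj} + ∂_j g_{mi} - ∂_m g_{ij}); the metric is diagonal, so only the m = k term contributes.
Non-zero symbols (using the symmetry Γ^k_{ij} = Γ^k_{ji}):
Γ^r_{θ θ} = (1/2) g^{rr} (∂_θ g_{rθ} + ∂_θ g_{rθ} - ∂_r g_{θθ}) = (1/2)(1)((0) + (0) - (2*r)) = -r
Γ^θ_{r θ} = (1/2) g^{θθ} (∂_r g_{θθ} + ∂_θ g_{θr} - ∂_θ g_{rθ}) = (1/2)(1/r^2)((2*r) + (0) - (0)) = 1/r
All other Christoffel symbols are zero.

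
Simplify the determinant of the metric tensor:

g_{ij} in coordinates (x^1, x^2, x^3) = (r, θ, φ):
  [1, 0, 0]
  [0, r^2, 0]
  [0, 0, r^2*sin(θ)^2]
Diagonal metric: det(g) = g_{11}·g_{22}·g_{33}
= (1)·(r^2)·(r^2*sin(θ)^2)
det(g) = r^4*sin(θ)^2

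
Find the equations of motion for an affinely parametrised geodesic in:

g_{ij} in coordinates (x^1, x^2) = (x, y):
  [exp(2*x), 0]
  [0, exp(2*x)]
Geodesic equation: d^2x^k/dλ^2 + Γ^k_{ij} (dx^i/dλ)(dx^j/dλ) = 0.
Non-zero Christoffel symbols:
Γ^x_{x x} = 1
Γ^x_{y y} = -1
Γ^y_{x y} = 1
Substituting (the symmetric pair Γ^k_{ij}, Γ^k_{ji} combines into a factor 2):
d^2x/dλ^2 + (dx/dλ)^2 - (dy/dλ)^2 = 0
d^2y/dλ^2 + 2 (dx/dλ)(dy/dλ) = 0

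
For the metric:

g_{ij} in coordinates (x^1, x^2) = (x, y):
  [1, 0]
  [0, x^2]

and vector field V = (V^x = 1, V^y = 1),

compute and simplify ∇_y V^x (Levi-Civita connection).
Non-zero Christoffel symbols:
Γ^x_{y y} = -x
Γ^y_{x y} = 1/x
∇_y V^x = ∂_y V^x + Γ^x_{y j} V^j
  = (0) + (0)(1) + (-x)(1)
  = -x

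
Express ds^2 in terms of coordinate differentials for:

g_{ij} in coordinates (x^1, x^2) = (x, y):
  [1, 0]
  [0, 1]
ds^2 = g_{ij} dx^i dx^j; only the non-zero components contribute.
ds^2 = dx^2 + dy^2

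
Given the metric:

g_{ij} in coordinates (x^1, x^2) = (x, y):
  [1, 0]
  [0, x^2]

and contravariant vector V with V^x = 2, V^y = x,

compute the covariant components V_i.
V_i = g_{ij} V^j:
V_x = (1)(2) + (0)(x) = 2
V_y = (0)(2) + (x^2)(x) = x^3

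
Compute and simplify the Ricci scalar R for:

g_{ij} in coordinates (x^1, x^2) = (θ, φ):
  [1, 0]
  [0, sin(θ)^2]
Non-zero Christoffel symbols (Γ^k_{ij} = Γ^k_{ji}):
Γ^θ_{φ φ} = -sin(2*θ)/2
Γ^φ_{θ φ} = 1/tan(θ)
Ricci tensor (R_{ij} = R^k_{ikj}): R_{θθ} = 1, R_{θφ} = 0, R_{φφ} = sin(θ)^2
Inverse metric: g^{θθ} = 1, g^{φφ} = 1/sin(θ)^2
R = g^{ij} R_{ij} = (1)(1) + (1/sin(θ)^2)(sin(θ)^2) = 2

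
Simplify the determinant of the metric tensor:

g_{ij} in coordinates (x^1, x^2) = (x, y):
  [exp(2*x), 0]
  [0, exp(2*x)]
For a 2×2 metric: det(g) = g_{11}·g_{22} - g_{12}·g_{21}
= (exp(2*x))·(exp(2*x)) - (0)·(0)
= exp(4*x) - 0
det(g) = exp(4*x)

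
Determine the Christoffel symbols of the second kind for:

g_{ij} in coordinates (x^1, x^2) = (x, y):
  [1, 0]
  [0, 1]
Using Γ^k_{ij} = (1/2) g^{km} (∂_i g_{mj} + ∂_j g_{mi} - ∂_m g_{ij}); the metric is diagonal, so only the m = k term contributes.
Every metric component is constant, so all ∂_m g_{ij} = 0 and every Christoffel symbol vanishes.
All Christoffel symbols are zero.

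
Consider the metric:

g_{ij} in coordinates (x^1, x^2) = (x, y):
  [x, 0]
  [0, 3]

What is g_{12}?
With x^1 = x, x^2 = y, g_{12} = g_{xy} is the row-1, column-2 entry of the matrix.
g_{12} = 0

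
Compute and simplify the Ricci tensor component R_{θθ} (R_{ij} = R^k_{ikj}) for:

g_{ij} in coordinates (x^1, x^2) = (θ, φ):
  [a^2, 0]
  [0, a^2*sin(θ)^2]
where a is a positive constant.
Non-zero Christoffel symbols (Γ^k_{ij} = Γ^k_{ji}):
Γ^θ_{φ φ} = -sin(2*θ)/2
Γ^φ_{θ φ} = 1/tan(θ)
R^θ_{θ θ θ} = 0 (a repeated index in an antisymmetric pair)
R^φ_{θ φ θ} = ∂_φ Γ^φ_{θ θ} - ∂_θ Γ^φ_{θ φ} + Γ^φ_{φ m} Γ^m_{θ θ} - Γ^φ_{θ m} Γ^m_{θ φ}
  = (0) - (-1/sin(θ)^2) + (0) - (1/tan(θ)^2) = 1
R_{θθ} = R^θ_{θ θ θ} + R^φ_{θ φ θ} = (0) + (1) = 1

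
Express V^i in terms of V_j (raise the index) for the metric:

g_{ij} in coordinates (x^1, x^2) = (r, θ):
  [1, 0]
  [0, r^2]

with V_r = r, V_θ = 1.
Inverse metric (diagonal): g^{rr} = 1, g^{θθ} = 1/r^2
V^i = g^{ij} V_j:
V^r = (1)(r) + (0)(1) = r
V^θ = (0)(r) + (1/r^2)(1) = 1/r^2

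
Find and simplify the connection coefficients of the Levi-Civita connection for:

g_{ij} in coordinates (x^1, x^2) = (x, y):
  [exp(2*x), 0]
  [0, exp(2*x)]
Using Γ^k_{ij} = (1/2) g^{km} (∂_i g_{mj} + ∂_j g_{mi} - ∂_m g_{ij}); the metric is diagonal, so only the m = k term contributes.
Non-zero symbols (using the symmetry Γ^k_{ij} = Γ^k_{ji}):
Γ^x_{x x} = (1/2) g^{xx} (∂_x g_{xx} + ∂_x g_{xx} - ∂_x g_{xx}) = (1/2)(exp(-2*x))((2*exp(2*x)) + (2*exp(2*x)) - (2*exp(2*x))) = 1
Γ^x_{y y} = (1/2) g^{xx} (∂_y g_{xy} + ∂_y g_{xy} - ∂_x g_{yy}) = (1/2)(exp(-2*x))((0) + (0) - (2*exp(2*x))) = -1
Γ^y_{x y} = (1/2) g^{yy} (∂_x g_{yy} + ∂_y g_{yx} - ∂_y g_{xy}) = (1/2)(exp(-2*x))((2*exp(2*x)) + (0) - (0)) = 1
All other Christoffel symbols are zero.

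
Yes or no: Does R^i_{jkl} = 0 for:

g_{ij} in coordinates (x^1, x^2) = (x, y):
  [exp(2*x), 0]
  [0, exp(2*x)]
Non-zero Christoffel symbols:
Γ^x_{x x} = 1
Γ^x_{y y} = -1
Γ^y_{x y} = 1
Ricci tensor: R_{xx} = 0, R_{xy} = 0, R_{yy} = 0
All R_{ij} vanish; in 2 dimensions the Riemann tensor is fully determined by the Ricci tensor, so R^i_{jkl} = 0: the metric is flat (curvilinear coordinates on flat space).
Yes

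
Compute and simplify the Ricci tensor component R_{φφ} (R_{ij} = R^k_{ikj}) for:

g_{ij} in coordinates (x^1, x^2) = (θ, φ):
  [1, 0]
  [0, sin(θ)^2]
Non-zero Christoffel symbols (Γ^k_{ij} = Γ^k_{ji}):
Γ^θ_{φ φ} = -sin(2*θ)/2
Γ^φ_{θ φ} = 1/tan(θ)
R^θ_{φ θ φ} = ∂_θ Γ^θ_{φ φ} - ∂_φ Γ^θ_{φ θ} + Γ^θ_{θ m} Γ^m_{φ φ} - Γ^θ_{φ m} Γ^m_{φ θ}
  = (-cos(2*θ)) - (0) + (0) - (-cos(θ)^2) = sin(θ)^2
R^φ_{φ φ φ} = 0 (a repeated index in an antisymmetric pair)
R_{φφ} = R^θ_{φ θ φ} + R^φ_{φ φ φ} = (sin(θ)^2) + (0) = sin(θ)^2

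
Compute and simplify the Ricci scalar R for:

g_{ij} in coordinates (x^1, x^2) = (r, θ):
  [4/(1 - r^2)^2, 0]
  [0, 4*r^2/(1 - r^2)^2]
Non-zero Christoffel symbols (Γ^k_{ij} = Γ^k_{ji}):
Γ^r_{r r} = 2*r/(1 - r^2)
Γ^r_{θ θ} = (r^3 + r)/(r^2 - 1)
Γ^θ_{r θ} = (-r^2 - 1)/(r^3 - r)
Ricci tensor (R_{ij} = R^k_{ikj}): R_{rr} = -4/(r^2 - 1)^2, R_{rθ} = 0, R_{θθ} = -4*r^2/(r^2 - 1)^2
Inverse metric: g^{rr} = (1 - r^2)^2/4, g^{θθ} = (1 - r^2)^2/(4*r^2)
R = g^{ij} R_{ij} = ((1 - r^2)^2/4)(-4/(r^2 - 1)^2) + ((1 - r^2)^2/(4*r^2))(-4*r^2/(r^2 - 1)^2) = -2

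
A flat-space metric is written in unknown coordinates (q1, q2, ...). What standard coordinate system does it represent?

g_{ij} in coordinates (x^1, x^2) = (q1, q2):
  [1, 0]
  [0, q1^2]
The line element ds^2 = dq1^2 + q1^2 dq2^2 is dr^2 + r^2 dθ^2 with q1 = r, q2 = θ.
polar coordinates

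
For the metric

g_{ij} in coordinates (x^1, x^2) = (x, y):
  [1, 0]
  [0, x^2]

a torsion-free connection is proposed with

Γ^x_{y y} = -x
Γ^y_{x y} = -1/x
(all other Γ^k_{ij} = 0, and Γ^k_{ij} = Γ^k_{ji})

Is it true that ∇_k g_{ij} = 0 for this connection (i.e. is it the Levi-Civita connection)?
Using ∇_k g_{ij} = ∂_k g_{ij} - Γ^m_{ki} g_{mj} - Γ^m_{kj} g_{im}:
∇_y g_{xy} = (0) - (-x) - (-x) = 2*x ≠ 0
So the connection is not metric compatible (it is not the Levi-Civita connection).
No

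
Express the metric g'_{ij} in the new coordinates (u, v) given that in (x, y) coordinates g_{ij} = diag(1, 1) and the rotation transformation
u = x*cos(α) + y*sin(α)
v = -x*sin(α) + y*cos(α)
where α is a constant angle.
Invert the transformation: x = u*cos(α) - v*sin(α), y = u*sin(α) + v*cos(α)
g'_{ij} = (∂x^k/∂x'^i)(∂x^l/∂x'^j) g_{kl}; with g_{kl} = δ_{kl} this is Σ_k (∂x^k/∂x'^i)(∂x^k/∂x'^j).
Jacobian: ∂x/∂u = cos(α), ∂x/∂v = -sin(α), ∂y/∂u = sin(α), ∂y/∂v = cos(α)
g'_{uu} = (cos(α))(cos(α)) + (sin(α))(sin(α)) = 1
g'_{uv} = (cos(α))(-sin(α)) + (sin(α))(cos(α)) = 0
g'_{vv} = (-sin(α))(-sin(α)) + (cos(α))(cos(α)) = 1
g'_{ij} = diag(1, 1)
The Euclidean metric is invariant under rotations.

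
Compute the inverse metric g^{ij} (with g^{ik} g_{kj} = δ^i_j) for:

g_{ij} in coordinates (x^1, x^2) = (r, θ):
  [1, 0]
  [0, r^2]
The metric is diagonal, so g^{ij} is diagonal with entries 1/g_{ii}: diag(1, 1/(r^2)).
g^{ij}:
  [1, 0]
  [0, 1/r^2]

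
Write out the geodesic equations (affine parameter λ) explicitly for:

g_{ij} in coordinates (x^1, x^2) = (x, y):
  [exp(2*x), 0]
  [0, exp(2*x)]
Geodesic equation: d^2x^k/dλ^2 + Γ^k_{ij} (dx^i/dλ)(dx^j/dλ) = 0.
Non-zero Christoffel symbols:
Γ^x_{x x} = 1
Γ^x_{y y} = -1
Γ^y_{x y} = 1
Substituting (the symmetric pair Γ^k_{ij}, Γ^k_{ji} combines into a factor 2):
d^2x/dλ^2 + (dx/dλ)^2 - (dy/dλ)^2 = 0
d^2y/dλ^2 + 2 (dx/dλ)(dy/dλ) = 0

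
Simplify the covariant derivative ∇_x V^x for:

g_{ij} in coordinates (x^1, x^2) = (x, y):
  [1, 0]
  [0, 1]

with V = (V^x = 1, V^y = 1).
All Christoffel symbols are zero.
∇_x V^x = ∂_x V^x + Γ^x_{x j} V^j
  = (0) + (0)(1) + (0)(1)
  = 0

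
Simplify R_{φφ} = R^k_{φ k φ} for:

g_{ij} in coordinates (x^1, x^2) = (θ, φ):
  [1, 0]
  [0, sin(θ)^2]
Non-zero Christoffel symbols (Γ^k_{ij} = Γ^k_{ji}):
Γ^θ_{φ φ} = -sin(2*θ)/2
Γ^φ_{θ φ} = 1/tan(θ)
R^θ_{φ θ φ} = ∂_θ Γ^θ_{φ φ} - ∂_φ Γ^θ_{φ θ} + Γ^θ_{θ m} Γ^m_{φ φ} - Γ^θ_{φ m} Γ^m_{φ θ}
  = (-cos(2*θ)) - (0) + (0) - (-cos(θ)^2) = sin(θ)^2
R^φ_{φ φ φ} = 0 (a repeated index in an antisymmetric pair)
R_{φφ} = R^θ_{φ θ φ} + R^φ_{φ φ φ} = (sin(θ)^2) + (0) = sin(θ)^2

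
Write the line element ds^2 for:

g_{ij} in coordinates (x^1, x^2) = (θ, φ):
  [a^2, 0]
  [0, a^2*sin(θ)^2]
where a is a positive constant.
ds^2 = g_{ij} dx^i dx^j; only the non-zero components contribute.
ds^2 = a^2 dθ^2 + a^2*sin(θ)^2 dφ^2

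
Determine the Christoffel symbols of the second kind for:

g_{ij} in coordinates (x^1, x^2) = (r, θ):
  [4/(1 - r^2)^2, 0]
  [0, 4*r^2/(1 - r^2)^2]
Using Γ^k_{ij} = (1/2) g^{km} (∂_i g_{mj} + ∂_j g_{mi} - ∂_m g_{ij}); the metric is diagonal, so only the m = k term contributes.
Non-zero symbols (using the symmetry Γ^k_{ij} = Γ^k_{ji}):
Γ^r_{r r} = (1/2) g^{rr} (∂_r g_{rr} + ∂_r g_{rr} - ∂_r g_{rr}) = (1/2)((1 - r^2)^2/4)((16*r/(1 - r^2)^3) + (16*r/(1 - r^2)^3) - (16*r/(1 - r^2)^3)) = 2*r/(1 - r^2)
Γ^r_{θ θ} = (1/2) g^{rr} (∂_θ g_{rθ} + ∂_θ g_{rθ} - ∂_r g_{θθ}) = (1/2)((1 - r^2)^2/4)((0) + (0) - (-8*(r^3 + r)/(r^2 - 1)^3)) = (r^3 + r)/(r^2 - 1)
Γ^θ_{r θ} = (1/2) g^{θθ} (∂_r g_{θθ} + ∂_θ g_{θr} - ∂_θ g_{rθ}) = (1/2)((1 - r^2)^2/(4*r^2))((-8*(r^3 + r)/(r^2 - 1)^3) + (0) - (0)) = (-r^2 - 1)/(r^3 - r)
All other Christoffel symbols are zero.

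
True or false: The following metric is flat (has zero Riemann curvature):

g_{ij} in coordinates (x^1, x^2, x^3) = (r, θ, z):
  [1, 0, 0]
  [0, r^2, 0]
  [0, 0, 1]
Non-zero Christoffel symbols:
Γ^r_{θ θ} = -r
Γ^θ_{r θ} = 1/r
Ricci tensor: R_{rr} = 0, R_{rθ} = 0, R_{rz} = 0, R_{θθ} = 0, R_{θz} = 0, R_{zz} = 0
All R_{ij} vanish; in 3 dimensions the Riemann tensor is fully determined by the Ricci tensor, so R^i_{jkl} = 0: the metric is flat (curvilinear coordinates on flat space).
True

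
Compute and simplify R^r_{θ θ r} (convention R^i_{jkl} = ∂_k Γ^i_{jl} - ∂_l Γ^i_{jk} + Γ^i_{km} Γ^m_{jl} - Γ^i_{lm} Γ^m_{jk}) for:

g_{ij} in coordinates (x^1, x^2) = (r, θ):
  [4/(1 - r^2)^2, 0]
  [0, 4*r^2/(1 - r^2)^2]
Non-zero Christoffel symbols (Γ^k_{ij} = Γ^k_{ji}):
Γ^r_{r r} = 2*r/(1 - r^2)
Γ^r_{θ θ} = (r^3 + r)/(r^2 - 1)
Γ^θ_{r θ} = (-r^2 - 1)/(r^3 - r)
R^r_{θ θ r} = ∂_θ Γ^r_{θ r} - ∂_r Γ^r_{θ θ} + Γ^r_{θ m} Γ^m_{θ r} - Γ^r_{r m} Γ^m_{θ θ}
  = (0) - ((r^4 - 4*r^2 - 1)/(r^2 - 1)^2) + (-(r^2 + 1)^2/(r^2 - 1)^2) - (-2*r^2*(r^2 + 1)/(r^2 - 1)^2) = 4*r^2/(r^2 - 1)^2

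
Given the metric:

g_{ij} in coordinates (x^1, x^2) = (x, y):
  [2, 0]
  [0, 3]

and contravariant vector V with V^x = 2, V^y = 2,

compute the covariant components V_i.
V_i = g_{ij} V^j:
V_x = (2)(2) + (0)(2) = 4
V_y = (0)(2) + (3)(2) = 6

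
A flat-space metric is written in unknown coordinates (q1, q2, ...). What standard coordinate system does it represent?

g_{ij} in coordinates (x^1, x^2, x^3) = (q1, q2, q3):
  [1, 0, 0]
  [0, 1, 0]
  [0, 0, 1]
All components are constant and the metric is the identity, i.e. orthonormal rectilinear coordinates.
Cartesian (3D) coordinates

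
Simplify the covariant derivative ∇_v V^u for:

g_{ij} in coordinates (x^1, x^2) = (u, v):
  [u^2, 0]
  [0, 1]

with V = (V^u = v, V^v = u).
Non-zero Christoffel symbols:
Γ^u_{u u} = 1/u
∇_v V^u = ∂_v V^u + Γ^u_{v j} V^j
  = (1) + (0)(v) + (0)(u)
  = 1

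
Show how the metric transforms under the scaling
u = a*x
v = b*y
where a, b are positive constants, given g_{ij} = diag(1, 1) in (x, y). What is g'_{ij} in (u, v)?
Invert the transformation: x = u/a, y = v/b
g'_{ij} = (∂x^k/∂x'^i)(∂x^l/∂x'^j) g_{kl}; with g_{kl} = δ_{kl} this is Σ_k (∂x^k/∂x'^i)(∂x^k/∂x'^j).
Jacobian: ∂x/∂u = 1/a, ∂x/∂v = 0, ∂y/∂u = 0, ∂y/∂v = 1/b
g'_{uu} = (1/a)(1/a) + (0)(0) = 1/a^2
g'_{uv} = (1/a)(0) + (0)(1/b) = 0
g'_{vv} = (0)(0) + (1/b)(1/b) = 1/b^2
g'_{ij} = diag(1/a^2, 1/b^2)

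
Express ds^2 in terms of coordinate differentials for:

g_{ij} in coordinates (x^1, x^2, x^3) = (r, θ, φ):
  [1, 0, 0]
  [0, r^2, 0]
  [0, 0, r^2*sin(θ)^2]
ds^2 = g_{ij} dx^i dx^j; only the non-zero components contribute.
ds^2 = dr^2 + r^2 dθ^2 + r^2*sin(θ)^2 dφ^2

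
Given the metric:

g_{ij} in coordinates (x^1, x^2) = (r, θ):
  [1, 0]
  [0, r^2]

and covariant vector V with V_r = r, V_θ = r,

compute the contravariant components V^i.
Inverse metric (diagonal): g^{rr} = 1, g^{θθ} = 1/r^2
V^i = g^{ij} V_j:
V^r = (1)(r) + (0)(r) = r
V^θ = (0)(r) + (1/r^2)(r) = 1/r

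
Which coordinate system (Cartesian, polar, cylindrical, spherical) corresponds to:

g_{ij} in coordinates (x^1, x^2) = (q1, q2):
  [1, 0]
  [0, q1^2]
The line element ds^2 = dq1^2 + q1^2 dq2^2 is dr^2 + r^2 dθ^2 with q1 = r, q2 = θ.
polar coordinates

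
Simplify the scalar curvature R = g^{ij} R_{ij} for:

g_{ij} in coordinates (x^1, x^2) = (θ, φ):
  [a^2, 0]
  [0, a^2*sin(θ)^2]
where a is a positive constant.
Non-zero Christoffel symbols (Γ^k_{ij} = Γ^k_{ji}):
Γ^θ_{φ φ} = -sin(2*θ)/2
Γ^φ_{θ φ} = 1/tan(θ)
Ricci tensor (R_{ij} = R^k_{ikj}): R_{θθ} = 1, R_{θφ} = 0, R_{φφ} = sin(θ)^2
Inverse metric: g^{θθ} = 1/a^2, g^{φφ} = 1/(a^2*sin(θ)^2)
R = g^{ij} R_{ij} = (1/a^2)(1) + (1/(a^2*sin(θ)^2))(sin(θ)^2) = 2/a^2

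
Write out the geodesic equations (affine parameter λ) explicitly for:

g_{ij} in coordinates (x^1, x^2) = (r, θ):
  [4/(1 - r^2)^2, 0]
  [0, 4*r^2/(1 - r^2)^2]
Geodesic equation: d^2x^k/dλ^2 + Γ^k_{ij} (dx^i/dλ)(dx^j/dλ) = 0.
Non-zero Christoffel symbols:
Γ^r_{r r} = 2*r/(1 - r^2)
Γ^r_{θ θ} = (r^3 + r)/(r^2 - 1)
Γ^θ_{r θ} = (-r^2 - 1)/(r^3 - r)
Substituting (the symmetric pair Γ^k_{ij}, Γ^k_{ji} combines into a factor 2):
d^2r/dλ^2 + (2*r/(1 - r^2)) (dr/dλ)^2 + ((r^3 + r)/(r^2 - 1)) (dθ/dλ)^2 = 0
d^2θ/dλ^2 + ((-2*r^2 - 2)/(r^3 - r)) (dr/dλ)(dθ/dλ) = 0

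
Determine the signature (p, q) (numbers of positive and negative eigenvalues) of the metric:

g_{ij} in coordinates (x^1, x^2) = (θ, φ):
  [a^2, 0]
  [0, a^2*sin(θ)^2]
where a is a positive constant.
The metric is diagonal, so its eigenvalues are the diagonal entries: a^2, a^2*sin(θ)^2 (at a generic point, where coordinate-dependent entries are positive).
2 positive, 0 negative.
(2, 0) - Riemannian (positive definite)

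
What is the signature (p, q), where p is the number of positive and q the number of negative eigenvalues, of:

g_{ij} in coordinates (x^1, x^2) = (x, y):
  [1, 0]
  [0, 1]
The metric is diagonal, so its eigenvalues are the diagonal entries: 1, 1 (at a generic point, where coordinate-dependent entries are positive).
2 positive, 0 negative.
(2, 0) - Riemannian (positive definite)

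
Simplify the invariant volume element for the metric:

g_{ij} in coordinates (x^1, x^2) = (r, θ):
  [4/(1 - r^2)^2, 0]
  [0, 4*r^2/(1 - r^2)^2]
det(g) = 16*r^2/(1 - r^2)^4
√|det(g)| = 4*r/(r^2 - 1)^2
Volume element: dV = 4*r/(r^2 - 1)^2 dr dθ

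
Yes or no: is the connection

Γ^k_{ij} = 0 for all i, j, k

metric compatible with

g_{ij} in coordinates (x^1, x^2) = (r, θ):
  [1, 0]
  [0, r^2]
Using ∇_k g_{ij} = ∂_k g_{ij} - Γ^m_{ki} g_{mj} - Γ^m_{kj} g_{im}:
∇_r g_{θθ} = (2*r) - (0) - (0) = 2*r ≠ 0
So the connection is not metric compatible (it is not the Levi-Civita connection).
No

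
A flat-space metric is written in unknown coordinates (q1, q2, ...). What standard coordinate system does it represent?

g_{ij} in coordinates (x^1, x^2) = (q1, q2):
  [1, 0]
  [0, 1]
All components are constant and the metric is the identity, i.e. orthonormal rectilinear coordinates.
Cartesian (2D) coordinates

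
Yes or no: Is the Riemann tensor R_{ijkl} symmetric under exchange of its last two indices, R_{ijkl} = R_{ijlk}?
It is antisymmetric in the last pair: R_{ijkl} = -R_{ijlk}.
No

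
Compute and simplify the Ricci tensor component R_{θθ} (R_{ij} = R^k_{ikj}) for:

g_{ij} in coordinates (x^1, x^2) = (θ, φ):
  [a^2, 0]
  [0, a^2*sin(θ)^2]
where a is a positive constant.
Non-zero Christoffel symbols (Γ^k_{ij} = Γ^k_{ji}):
Γ^θ_{φ φ} = -sin(2*θ)/2
Γ^φ_{θ φ} = 1/tan(θ)
R^θ_{θ θ θ} = 0 (a repeated index in an antisymmetric pair)
R^φ_{θ φ θ} = ∂_φ Γ^φ_{θ θ} - ∂_θ Γ^φ_{θ φ} + Γ^φ_{φ m} Γ^m_{θ θ} - Γ^φ_{θ m} Γ^m_{θ φ}
  = (0) - (-1/sin(θ)^2) + (0) - (1/tan(θ)^2) = 1
R_{θθ} = R^θ_{θ θ θ} + R^φ_{θ φ θ} = (0) + (1) = 1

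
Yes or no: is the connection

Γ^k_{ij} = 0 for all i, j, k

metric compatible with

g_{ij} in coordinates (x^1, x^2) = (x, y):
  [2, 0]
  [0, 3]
Using ∇_k g_{ij} = ∂_k g_{ij} - Γ^m_{ki} g_{mj} - Γ^m_{kj} g_{im}:
e.g. ∇_y g_{xx} = (0) - (0) - (0) = 0
Every component ∇_k g_{ij} vanishes: the connection is metric compatible.
Yes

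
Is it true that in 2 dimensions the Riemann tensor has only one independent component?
The number of independent components is n^2(n^2-1)/12 = 4·3/12 = 1 for n = 2 (e.g. R_{1212}).
Yes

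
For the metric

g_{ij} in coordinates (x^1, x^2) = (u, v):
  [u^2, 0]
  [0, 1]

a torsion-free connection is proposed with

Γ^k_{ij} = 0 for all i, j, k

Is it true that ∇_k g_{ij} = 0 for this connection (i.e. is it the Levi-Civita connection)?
Using ∇_k g_{ij} = ∂_k g_{ij} - Γ^m_{ki} g_{mj} - Γ^m_{kj} g_{im}:
∇_u g_{uu} = (2*u) - (0) - (0) = 2*u ≠ 0
So the connection is not metric compatible (it is not the Levi-Civita connection).
No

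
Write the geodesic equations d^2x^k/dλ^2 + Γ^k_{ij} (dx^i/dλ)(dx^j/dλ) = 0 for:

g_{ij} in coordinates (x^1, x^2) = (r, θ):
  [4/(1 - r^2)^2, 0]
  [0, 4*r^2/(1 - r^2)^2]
Geodesic equation: d^2x^k/dλ^2 + Γ^k_{ij} (dx^i/dλ)(dx^j/dλ) = 0.
Non-zero Christoffel symbols:
Γ^r_{r r} = 2*r/(1 - r^2)
Γ^r_{θ θ} = (r^3 + r)/(r^2 - 1)
Γ^θ_{r θ} = (-r^2 - 1)/(r^3 - r)
Substituting (the symmetric pair Γ^k_{ij}, Γ^k_{ji} combines into a factor 2):
d^2r/dλ^2 + (2*r/(1 - r^2)) (dr/dλ)^2 + ((r^3 + r)/(r^2 - 1)) (dθ/dλ)^2 = 0
d^2θ/dλ^2 + ((-2*r^2 - 2)/(r^3 - r)) (dr/dλ)(dθ/dλ) = 0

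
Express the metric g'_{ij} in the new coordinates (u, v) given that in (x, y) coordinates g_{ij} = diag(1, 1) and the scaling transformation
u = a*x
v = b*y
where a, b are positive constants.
Invert the transformation: x = u/a, y = v/b
g'_{ij} = (∂x^k/∂x'^i)(∂x^l/∂x'^j) g_{kl}; with g_{kl} = δ_{kl} this is Σ_k (∂x^k/∂x'^i)(∂x^k/∂x'^j).
Jacobian: ∂x/∂u = 1/a, ∂x/∂v = 0, ∂y/∂u = 0, ∂y/∂v = 1/b
g'_{uu} = (1/a)(1/a) + (0)(0) = 1/a^2
g'_{uv} = (1/a)(0) + (0)(1/b) = 0
g'_{vv} = (0)(0) + (1/b)(1/b) = 1/b^2
g'_{ij} = diag(1/a^2, 1/b^2)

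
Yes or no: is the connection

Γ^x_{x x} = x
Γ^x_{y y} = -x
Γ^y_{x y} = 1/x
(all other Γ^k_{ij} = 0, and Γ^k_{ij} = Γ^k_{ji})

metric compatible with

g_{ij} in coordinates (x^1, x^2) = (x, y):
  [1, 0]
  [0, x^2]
Using ∇_k g_{ij} = ∂_k g_{ij} - Γ^m_{ki} g_{mj} - Γ^m_{kj} g_{im}:
∇_x g_{xx} = (0) - (x) - (x) = -2*x ≠ 0
So the connection is not metric compatible (it is not the Levi-Civita connection).
No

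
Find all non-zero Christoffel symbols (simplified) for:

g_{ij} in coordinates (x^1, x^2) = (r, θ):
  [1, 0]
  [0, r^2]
Using Γ^k_{ij} = (1/2) g^{km} (∂_i g_{mj} + ∂_j g_{mi} - ∂_m g_{ij}); the metric is diagonal, so only the m = k term contributes.
Non-zero symbols (using the symmetry Γ^k_{ij} = Γ^k_{ji}):
Γ^r_{θ θ} = (1/2) g^{rr} (∂_θ g_{rθ} + ∂_θ g_{rθ} - ∂_r g_{θθ}) = (1/2)(1)((0) + (0) - (2*r)) = -r
Γ^θ_{r θ} = (1/2) g^{θθ} (∂_r g_{θθ} + ∂_θ g_{θr} - ∂_θ g_{rθ}) = (1/2)(1/r^2)((2*r) + (0) - (0)) = 1/r
All other Christoffel symbols are zero.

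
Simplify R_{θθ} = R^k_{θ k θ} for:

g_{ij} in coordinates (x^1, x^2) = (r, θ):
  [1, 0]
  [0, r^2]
Non-zero Christoffel symbols (Γ^k_{ij} = Γ^k_{ji}):
Γ^r_{θ θ} = -r
Γ^θ_{r θ} = 1/r
R^r_{θ r θ} = ∂_r Γ^r_{θ θ} - ∂_θ Γ^r_{θ r} + Γ^r_{r m} Γ^m_{θ θ} - Γ^r_{θ m} Γ^m_{θ r}
  = (-1) - (0) + (0) - (-1) = 0
R^θ_{θ θ θ} = 0 (a repeated index in an antisymmetric pair)
R_{θθ} = R^r_{θ r θ} + R^θ_{θ θ θ} = (0) + (0) = 0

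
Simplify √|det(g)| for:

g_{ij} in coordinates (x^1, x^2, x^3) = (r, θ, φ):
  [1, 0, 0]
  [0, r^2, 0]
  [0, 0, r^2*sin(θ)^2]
det(g) = r^4*sin(θ)^2
√|det(g)| = r^2*sin(θ) (taking 0 < θ < π so that |sin(θ)| = sin(θ))
Volume element: dV = r^2*sin(θ) dr dθ dφ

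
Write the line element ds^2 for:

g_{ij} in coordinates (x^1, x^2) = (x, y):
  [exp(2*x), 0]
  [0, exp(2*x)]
ds^2 = g_{ij} dx^i dx^j; only the non-zero components contribute.
ds^2 = exp(2*x) dx^2 + exp(2*x) dy^2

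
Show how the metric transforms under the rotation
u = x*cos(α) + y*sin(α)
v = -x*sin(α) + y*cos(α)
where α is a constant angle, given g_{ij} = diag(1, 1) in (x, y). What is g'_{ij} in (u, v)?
Invert the transformation: x = u*cos(α) - v*sin(α), y = u*sin(α) + v*cos(α)
g'_{ij} = (∂x^k/∂x'^i)(∂x^l/∂x'^j) g_{kl}; with g_{kl} = δ_{kl} this is Σ_k (∂x^k/∂x'^i)(∂x^k/∂x'^j).
Jacobian: ∂x/∂u = cos(α), ∂x/∂v = -sin(α), ∂y/∂u = sin(α), ∂y/∂v = cos(α)
g'_{uu} = (cos(α))(cos(α)) + (sin(α))(sin(α)) = 1
g'_{uv} = (cos(α))(-sin(α)) + (sin(α))(cos(α)) = 0
g'_{vv} = (-sin(α))(-sin(α)) + (cos(α))(cos(α)) = 1
g'_{ij} = diag(1, 1)
The Euclidean metric is invariant under rotations.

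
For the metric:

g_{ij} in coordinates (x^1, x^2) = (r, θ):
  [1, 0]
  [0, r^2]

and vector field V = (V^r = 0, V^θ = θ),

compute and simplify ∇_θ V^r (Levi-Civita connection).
Non-zero Christoffel symbols:
Γ^r_{θ θ} = -r
Γ^θ_{r θ} = 1/r
∇_θ V^r = ∂_θ V^r + Γ^r_{θ j} V^j
  = (0) + (0)(0) + (-r)(θ)
  = -r*θ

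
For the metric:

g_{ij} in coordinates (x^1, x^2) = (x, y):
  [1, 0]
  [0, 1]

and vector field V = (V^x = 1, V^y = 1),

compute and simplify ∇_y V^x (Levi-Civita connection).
All Christoffel symbols are zero.
∇_y V^x = ∂_y V^x + Γ^x_{y j} V^j
  = (0) + (0)(1) + (0)(1)
  = 0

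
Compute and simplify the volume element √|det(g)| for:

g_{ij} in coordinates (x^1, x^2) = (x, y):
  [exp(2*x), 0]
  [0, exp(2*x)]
det(g) = exp(4*x)
√|det(g)| = exp(2*x)
Volume element: dV = exp(2*x) dx dy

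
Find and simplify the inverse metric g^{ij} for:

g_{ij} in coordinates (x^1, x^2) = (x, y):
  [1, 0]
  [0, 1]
The metric is diagonal, so g^{ij} is diagonal with entries 1/g_{ii}: diag(1, 1).
g^{ij}:
  [1, 0]
  [0, 1]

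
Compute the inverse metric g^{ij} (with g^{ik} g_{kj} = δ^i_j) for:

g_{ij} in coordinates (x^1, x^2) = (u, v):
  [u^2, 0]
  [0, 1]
The metric is diagonal, so g^{ij} is diagonal with entries 1/g_{ii}: diag(1/(u^2), 1).
g^{ij}:
  [1/u^2, 0]
  [0, 1]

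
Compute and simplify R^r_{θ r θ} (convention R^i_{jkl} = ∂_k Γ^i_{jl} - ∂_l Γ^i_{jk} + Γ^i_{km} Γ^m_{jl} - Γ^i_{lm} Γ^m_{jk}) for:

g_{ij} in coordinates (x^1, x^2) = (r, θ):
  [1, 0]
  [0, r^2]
Non-zero Christoffel symbols (Γ^k_{ij} = Γ^k_{ji}):
Γ^r_{θ θ} = -r
Γ^θ_{r θ} = 1/r
R^r_{θ r θ} = ∂_r Γ^r_{θ θ} - ∂_θ Γ^r_{θ r} + Γ^r_{r m} Γ^m_{θ θ} - Γ^r_{θ m} Γ^m_{θ r}
  = (-1) - (0) + (0) - (-1) = 0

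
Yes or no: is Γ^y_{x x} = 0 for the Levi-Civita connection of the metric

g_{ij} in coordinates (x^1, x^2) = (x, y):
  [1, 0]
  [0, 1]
Γ^y_{x x} = (1/2) g^{yy} (∂_x g_{yx} + ∂_x g_{yx} - ∂_y g_{xx}) = (1/2)(1)((0) + (0) - (0)) = 0
This equals the proposed value 0.
Yes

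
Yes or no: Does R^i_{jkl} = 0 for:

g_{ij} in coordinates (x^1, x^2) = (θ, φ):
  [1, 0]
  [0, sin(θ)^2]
Non-zero Christoffel symbols:
Γ^θ_{φ φ} = -sin(2*θ)/2
Γ^φ_{θ φ} = 1/tan(θ)
Ricci tensor: R_{θθ} = 1, R_{θφ} = 0, R_{φφ} = sin(θ)^2
The Ricci tensor is non-zero, so the Riemann tensor is non-zero: not flat.
No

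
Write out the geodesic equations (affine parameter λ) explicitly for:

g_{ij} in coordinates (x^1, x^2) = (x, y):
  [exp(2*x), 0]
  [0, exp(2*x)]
Geodesic equation: d^2x^k/dλ^2 + Γ^k_{ij} (dx^i/dλ)(dx^j/dλ) = 0.
Non-zero Christoffel symbols:
Γ^x_{x x} = 1
Γ^x_{y y} = -1
Γ^y_{x y} = 1
Substituting (the symmetric pair Γ^k_{ij}, Γ^k_{ji} combines into a factor 2):
d^2x/dλ^2 + (dx/dλ)^2 - (dy/dλ)^2 = 0
d^2y/dλ^2 + 2 (dx/dλ)(dy/dλ) = 0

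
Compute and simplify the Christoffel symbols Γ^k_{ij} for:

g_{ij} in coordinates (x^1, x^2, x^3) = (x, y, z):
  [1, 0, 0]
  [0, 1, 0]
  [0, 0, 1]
Using Γ^k_{ij} = (1/2) g^{km} (∂_i g_{mj} + ∂_j g_{mi} - ∂_m g_{ij}); the metric is diagonal, so only the m = k term contributes.
Every metric component is constant, so all ∂_m g_{ij} = 0 and every Christoffel symbol vanishes.
All Christoffel symbols are zero.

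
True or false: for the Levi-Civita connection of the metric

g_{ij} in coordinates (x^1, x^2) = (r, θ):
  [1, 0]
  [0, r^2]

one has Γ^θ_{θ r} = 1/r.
Γ^θ_{θ r} = (1/2) g^{θθ} (∂_θ g_{θr} + ∂_r g_{θθ} - ∂_θ g_{θr}) = (1/2)(1/r^2)((0) + (2*r) - (0)) = 1/r
This equals the proposed value 1/r.
True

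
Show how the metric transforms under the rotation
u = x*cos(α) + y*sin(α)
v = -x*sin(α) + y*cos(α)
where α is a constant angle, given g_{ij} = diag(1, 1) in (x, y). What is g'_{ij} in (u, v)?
Invert the transformation: x = u*cos(α) - v*sin(α), y = u*sin(α) + v*cos(α)
g'_{ij} = (∂x^k/∂x'^i)(∂x^l/∂x'^j) g_{kl}; with g_{kl} = δ_{kl} this is Σ_k (∂x^k/∂x'^i)(∂x^k/∂x'^j).
Jacobian: ∂x/∂u = cos(α), ∂x/∂v = -sin(α), ∂y/∂u = sin(α), ∂y/∂v = cos(α)
g'_{uu} = (cos(α))(cos(α)) + (sin(α))(sin(α)) = 1
g'_{uv} = (cos(α))(-sin(α)) + (sin(α))(cos(α)) = 0
g'_{vv} = (-sin(α))(-sin(α)) + (cos(α))(cos(α)) = 1
g'_{ij} = diag(1, 1)
The Euclidean metric is invariant under rotations.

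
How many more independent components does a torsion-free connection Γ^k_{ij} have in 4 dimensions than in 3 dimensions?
Independent components in n dimensions: n × n(n+1)/2 = n^2(n+1)/2.
4D: 4 × 10 = 40
3D: 3 × 6 = 18
Difference = 40 - 18 = 22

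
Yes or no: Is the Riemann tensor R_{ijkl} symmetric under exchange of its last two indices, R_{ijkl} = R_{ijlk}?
It is antisymmetric in the last pair: R_{ijkl} = -R_{ijlk}.
No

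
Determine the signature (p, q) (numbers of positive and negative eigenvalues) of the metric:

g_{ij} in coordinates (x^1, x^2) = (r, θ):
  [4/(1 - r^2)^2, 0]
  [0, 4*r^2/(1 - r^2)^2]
The metric is diagonal, so its eigenvalues are the diagonal entries: 4/(1 - r^2)^2, 4*r^2/(1 - r^2)^2 (at a generic point, where coordinate-dependent entries are positive).
2 positive, 0 negative.
(2, 0) - Riemannian (positive definite)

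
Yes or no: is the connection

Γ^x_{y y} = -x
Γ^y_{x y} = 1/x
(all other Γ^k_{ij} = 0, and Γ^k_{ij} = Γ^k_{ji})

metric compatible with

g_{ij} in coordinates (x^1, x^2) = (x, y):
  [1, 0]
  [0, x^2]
Using ∇_k g_{ij} = ∂_k g_{ij} - Γ^m_{ki} g_{mj} - Γ^m_{kj} g_{im}:
e.g. ∇_x g_{yy} = (2*x) - (x) - (x) = 0
Every component ∇_k g_{ij} vanishes: the connection is metric compatible.
Yes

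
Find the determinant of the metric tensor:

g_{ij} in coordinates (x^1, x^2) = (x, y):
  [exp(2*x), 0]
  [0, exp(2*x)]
For a 2×2 metric: det(g) = g_{11}·g_{22} - g_{12}·g_{21}
= (exp(2*x))·(exp(2*x)) - (0)·(0)
= exp(4*x) - 0
det(g) = exp(4*x)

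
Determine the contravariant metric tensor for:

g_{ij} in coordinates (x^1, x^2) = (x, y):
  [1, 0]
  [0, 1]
The metric is diagonal, so g^{ij} is diagonal with entries 1/g_{ii}: diag(1, 1).
g^{ij}:
  [1, 0]
  [0, 1]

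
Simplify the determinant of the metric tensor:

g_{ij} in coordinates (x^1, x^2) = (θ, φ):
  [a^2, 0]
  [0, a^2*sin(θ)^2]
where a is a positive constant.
For a 2×2 metric: det(g) = g_{11}·g_{22} - g_{12}·g_{21}
= (a^2)·(a^2*sin(θ)^2) - (0)·(0)
= a^4*sin(θ)^2 - 0
det(g) = a^4*sin(θ)^2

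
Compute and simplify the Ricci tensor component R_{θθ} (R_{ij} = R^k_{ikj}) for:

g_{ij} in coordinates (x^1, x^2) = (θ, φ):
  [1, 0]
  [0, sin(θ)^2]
Non-zero Christoffel symbols (Γ^k_{ij} = Γ^k_{ji}):
Γ^θ_{φ φ} = -sin(2*θ)/2
Γ^φ_{θ φ} = 1/tan(θ)
R^θ_{θ θ θ} = 0 (a repeated index in an antisymmetric pair)
R^φ_{θ φ θ} = ∂_φ Γ^φ_{θ θ} - ∂_θ Γ^φ_{θ φ} + Γ^φ_{φ m} Γ^m_{θ θ} - Γ^φ_{θ m} Γ^m_{θ φ}
  = (0) - (-1/sin(θ)^2) + (0) - (1/tan(θ)^2) = 1
R_{θθ} = R^θ_{θ θ θ} + R^φ_{θ φ θ} = (0) + (1) = 1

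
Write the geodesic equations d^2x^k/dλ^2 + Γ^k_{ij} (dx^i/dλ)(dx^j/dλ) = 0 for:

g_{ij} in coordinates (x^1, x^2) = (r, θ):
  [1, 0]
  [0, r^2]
Geodesic equation: d^2x^k/dλ^2 + Γ^k_{ij} (dx^i/dλ)(dx^j/dλ) = 0.
Non-zero Christoffel symbols:
Γ^r_{θ θ} = -r
Γ^θ_{r θ} = 1/r
Substituting (the symmetric pair Γ^k_{ij}, Γ^k_{ji} combines into a factor 2):
d^2r/dλ^2 - r (dθ/dλ)^2 = 0
d^2θ/dλ^2 + (2/r) (dr/dλ)(dθ/dλ) = 0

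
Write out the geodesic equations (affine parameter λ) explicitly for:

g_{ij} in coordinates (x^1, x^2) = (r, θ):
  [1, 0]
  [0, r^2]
Geodesic equation: d^2x^k/dλ^2 + Γ^k_{ij} (dx^i/dλ)(dx^j/dλ) = 0.
Non-zero Christoffel symbols:
Γ^r_{θ θ} = -r
Γ^θ_{r θ} = 1/r
Substituting (the symmetric pair Γ^k_{ij}, Γ^k_{ji} combines into a factor 2):
d^2r/dλ^2 - r (dθ/dλ)^2 = 0
d^2θ/dλ^2 + (2/r) (dr/dλ)(dθ/dλ) = 0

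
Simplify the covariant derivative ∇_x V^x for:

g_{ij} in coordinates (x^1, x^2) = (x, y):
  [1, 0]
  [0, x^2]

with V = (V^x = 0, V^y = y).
Non-zero Christoffel symbols:
Γ^x_{y y} = -x
Γ^y_{x y} = 1/x
∇_x V^x = ∂_x V^x + Γ^x_{x j} V^j
  = (0) + (0)(0) + (0)(y)
  = 0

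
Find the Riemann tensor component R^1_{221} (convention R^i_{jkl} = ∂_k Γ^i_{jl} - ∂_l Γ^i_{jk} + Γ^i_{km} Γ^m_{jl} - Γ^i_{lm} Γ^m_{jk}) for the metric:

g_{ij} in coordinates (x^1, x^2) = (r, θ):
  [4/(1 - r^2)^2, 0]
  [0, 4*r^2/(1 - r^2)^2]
Non-zero Christoffel symbols (Γ^k_{ij} = Γ^k_{ji}):
Γ^r_{r r} = 2*r/(1 - r^2)
Γ^r_{θ θ} = (r^3 + r)/(r^2 - 1)
Γ^θ_{r θ} = (-r^2 - 1)/(r^3 - r)
R^r_{θ θ r} = ∂_θ Γ^r_{θ r} - ∂_r Γ^r_{θ θ} + Γ^r_{θ m} Γ^m_{θ r} - Γ^r_{r m} Γ^m_{θ θ}
  = (0) - ((r^4 - 4*r^2 - 1)/(r^2 - 1)^2) + (-(r^2 + 1)^2/(r^2 - 1)^2) - (-2*r^2*(r^2 + 1)/(r^2 - 1)^2) = 4*r^2/(r^2 - 1)^2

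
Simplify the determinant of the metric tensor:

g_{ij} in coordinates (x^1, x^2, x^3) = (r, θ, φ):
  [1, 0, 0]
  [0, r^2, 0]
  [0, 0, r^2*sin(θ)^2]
Diagonal metric: det(g) = g_{11}·g_{22}·g_{33}
= (1)·(r^2)·(r^2*sin(θ)^2)
det(g) = r^4*sin(θ)^2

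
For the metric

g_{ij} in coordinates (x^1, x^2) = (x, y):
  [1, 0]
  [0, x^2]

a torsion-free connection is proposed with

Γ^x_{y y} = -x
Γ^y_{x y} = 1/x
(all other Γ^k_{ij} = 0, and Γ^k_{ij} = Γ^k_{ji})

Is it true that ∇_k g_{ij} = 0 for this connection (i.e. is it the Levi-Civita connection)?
Using ∇_k g_{ij} = ∂_k g_{ij} - Γ^m_{ki} g_{mj} - Γ^m_{kj} g_{im}:
e.g. ∇_x g_{yy} = (2*x) - (x) - (x) = 0
Every component ∇_k g_{ij} vanishes: the connection is metric compatible.
Yes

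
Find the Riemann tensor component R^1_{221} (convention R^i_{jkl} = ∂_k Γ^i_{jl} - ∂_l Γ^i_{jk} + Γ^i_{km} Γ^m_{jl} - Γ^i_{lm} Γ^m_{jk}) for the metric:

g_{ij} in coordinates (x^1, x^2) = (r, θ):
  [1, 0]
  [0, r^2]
Non-zero Christoffel symbols (Γ^k_{ij} = Γ^k_{ji}):
Γ^r_{θ θ} = -r
Γ^θ_{r θ} = 1/r
R^r_{θ θ r} = ∂_θ Γ^r_{θ r} - ∂_r Γ^r_{θ θ} + Γ^r_{θ m} Γ^m_{θ r} - Γ^r_{r m} Γ^m_{θ θ}
  = (0) - (-1) + (-1) - (0) = 0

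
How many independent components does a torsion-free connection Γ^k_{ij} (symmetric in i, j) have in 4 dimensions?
Γ^k_{ij} has n choices for the upper index and n(n+1)/2 independent symmetric lower index pairs.
Total = 4 × 4×5/2 = 4 × 10 = 40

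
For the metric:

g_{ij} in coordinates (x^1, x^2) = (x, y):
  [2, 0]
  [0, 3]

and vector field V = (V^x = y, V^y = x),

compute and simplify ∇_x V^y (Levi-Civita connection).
All Christoffel symbols are zero.
∇_x V^y = ∂_x V^y + Γ^y_{x j} V^j
  = (1) + (0)(y) + (0)(x)
  = 1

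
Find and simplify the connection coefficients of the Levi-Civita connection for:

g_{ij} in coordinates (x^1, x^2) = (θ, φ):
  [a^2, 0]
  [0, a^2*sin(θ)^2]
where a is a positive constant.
Using Γ^k_{ij} = (1/2) g^{km} (∂_i g_{mj} + ∂_j g_{mi} - ∂_m g_{ij}); the metric is diagonal, so only the m = k term contributes.
Non-zero symbols (using the symmetry Γ^k_{ij} = Γ^k_{ji}):
Γ^θ_{φ φ} = (1/2) g^{θθ} (∂_φ g_{θφ} + ∂_φ g_{θφ} - ∂_θ g_{φφ}) = (1/2)(1/a^2)((0) + (0) - (a^2*sin(2*θ))) = -sin(2*θ)/2
Γ^φ_{θ φ} = (1/2) g^{φφ} (∂_θ g_{φφ} + ∂_φ g_{φθ} - ∂_φ g_{θφ}) = (1/2)(1/(a^2*sin(θ)^2))((a^2*sin(2*θ)) + (0) - (0)) = 1/tan(θ)
All other Christoffel symbols are zero.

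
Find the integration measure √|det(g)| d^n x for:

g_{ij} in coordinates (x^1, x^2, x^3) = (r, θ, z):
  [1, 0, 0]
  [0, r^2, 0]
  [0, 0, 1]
det(g) = r^2
√|det(g)| = r
Volume element: dV = r dr dθ dz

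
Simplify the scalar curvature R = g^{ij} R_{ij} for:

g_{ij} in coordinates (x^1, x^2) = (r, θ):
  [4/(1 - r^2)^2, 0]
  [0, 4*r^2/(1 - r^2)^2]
Non-zero Christoffel symbols (Γ^k_{ij} = Γ^k_{ji}):
Γ^r_{r r} = 2*r/(1 - r^2)
Γ^r_{θ θ} = (r^3 + r)/(r^2 - 1)
Γ^θ_{r θ} = (-r^2 - 1)/(r^3 - r)
Ricci tensor (R_{ij} = R^k_{ikj}): R_{rr} = -4/(r^2 - 1)^2, R_{rθ} = 0, R_{θθ} = -4*r^2/(r^2 - 1)^2
Inverse metric: g^{rr} = (1 - r^2)^2/4, g^{θθ} = (1 - r^2)^2/(4*r^2)
R = g^{ij} R_{ij} = ((1 - r^2)^2/4)(-4/(r^2 - 1)^2) + ((1 - r^2)^2/(4*r^2))(-4*r^2/(r^2 - 1)^2) = -2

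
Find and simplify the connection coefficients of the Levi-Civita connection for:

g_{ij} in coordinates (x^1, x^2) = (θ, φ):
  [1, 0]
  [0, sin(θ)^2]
Using Γ^k_{ij} = (1/2) g^{km} (∂_i g_{mj} + ∂_j g_{mi} - ∂_m g_{ij}); the metric is diagonal, so only the m = k term contributes.
Non-zero symbols (using the symmetry Γ^k_{ij} = Γ^k_{ji}):
Γ^θ_{φ φ} = (1/2) g^{θθ} (∂_φ g_{θφ} + ∂_φ g_{θφ} - ∂_θ g_{φφ}) = (1/2)(1)((0) + (0) - (sin(2*θ))) = -sin(2*θ)/2
Γ^φ_{θ φ} = (1/2) g^{φφ} (∂_θ g_{φφ} + ∂_φ g_{φθ} - ∂_φ g_{θφ}) = (1/2)(1/sin(θ)^2)((sin(2*θ)) + (0) - (0)) = 1/tan(θ)
All other Christoffel symbols are zero.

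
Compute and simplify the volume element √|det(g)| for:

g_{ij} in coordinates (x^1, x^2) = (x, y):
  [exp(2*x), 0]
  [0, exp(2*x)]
det(g) = exp(4*x)
√|det(g)| = exp(2*x)
Volume element: dV = exp(2*x) dx dy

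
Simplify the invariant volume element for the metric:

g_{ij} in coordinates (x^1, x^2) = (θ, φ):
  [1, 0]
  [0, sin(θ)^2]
det(g) = sin(θ)^2
√|det(g)| = sin(θ) (taking 0 < θ < π so that |sin(θ)| = sin(θ))
Volume element: dV = sin(θ) dθ dφ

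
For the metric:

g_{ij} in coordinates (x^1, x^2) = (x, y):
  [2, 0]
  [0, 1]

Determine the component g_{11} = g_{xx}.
With x^1 = x, x^2 = y, g_{11} = g_{xx} is the row-1, column-1 entry of the matrix.
g_{11} = 2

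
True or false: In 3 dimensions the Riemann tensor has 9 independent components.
n^2(n^2-1)/12 = 9·8/12 = 6 independent components for n = 3.
False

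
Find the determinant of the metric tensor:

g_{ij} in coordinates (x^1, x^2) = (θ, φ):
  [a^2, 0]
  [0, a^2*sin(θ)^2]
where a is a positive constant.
For a 2×2 metric: det(g) = g_{11}·g_{22} - g_{12}·g_{21}
= (a^2)·(a^2*sin(θ)^2) - (0)·(0)
= a^4*sin(θ)^2 - 0
det(g) = a^4*sin(θ)^2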